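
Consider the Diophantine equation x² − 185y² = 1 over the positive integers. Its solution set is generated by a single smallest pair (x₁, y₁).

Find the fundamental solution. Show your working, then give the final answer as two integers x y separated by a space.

d=185: √d = [13; 1,1,1,1,26] (ℓ=5, odd), read p_9/q_9
i=0: a=13 ⇒ p=13, q=1
…
i=3: a=1 ⇒ p=41, q=3
…
i=8: a=1 ⇒ p=5563, q=409
i=9: a=1 ⇒ p=9249, q=680
(x₁, y₁) = (9249, 680);  9249² − 185·680² = 1 ✓

9249 680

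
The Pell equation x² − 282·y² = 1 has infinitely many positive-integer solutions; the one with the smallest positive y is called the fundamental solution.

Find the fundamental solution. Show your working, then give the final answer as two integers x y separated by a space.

√282 → a₀=16, period (1,3,1,4,1,3,1,32); ℓ=8 even so k=7
a_0=16:  p_0=16·1+0=16,  q_0=16·0+1=1
…
a_6=3:  p_6=3·487+403=1864,  q_6=3·29+24=111
a_7=1:  p_7=1·1864+487=2351,  q_7=1·111+29=140
→ (2351, 140).  Check: 2351²=5527201, 282·140²=5527200, difference 1.

2351 140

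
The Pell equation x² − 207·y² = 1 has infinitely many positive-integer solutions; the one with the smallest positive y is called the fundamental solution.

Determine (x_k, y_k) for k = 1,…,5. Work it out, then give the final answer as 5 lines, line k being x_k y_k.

[14; 2,1,1,2,1,1,2,28] for √207; ℓ=8 ⇒ convergent index 7
k=0  a_k=14  p_k/q_k = 14/1
…
k=2  a_k=1  p_k/q_k = 43/3
k=3  a_k=1  p_k/q_k = 72/5
k=4  a_k=2  p_k/q_k = 187/13
…
k=6  a_k=1  p_k/q_k = 446/31
k=7  a_k=2  p_k/q_k = 1151/80
fundamental: x₁=1151, y₁=80  (since 1324801 − 207·6400 = 1)
(x_2, y_2) = (1151·1151 + 207·80·80, 1151·80 + 80·1151) = (2649601, 184160)
(x_3, y_3) = (1151·2649601 + 207·80·184160, 1151·184160 + 80·2649601) = (6099380351, 423936240)
(x_4, y_4) = (1151·6099380351 + 207·80·423936240, 1151·423936240 + 80·6099380351) = (14040770918401, 975901040320)
(x_5, y_5) = (1151·14040770918401 + 207·80·975901040320, 1151·975901040320 + 80·14040770918401) = (32321848554778751, 2246523770880400)

1151 80
2649601 184160
6099380351 423936240
14040770918401 975901040320
32321848554778751 2246523770880400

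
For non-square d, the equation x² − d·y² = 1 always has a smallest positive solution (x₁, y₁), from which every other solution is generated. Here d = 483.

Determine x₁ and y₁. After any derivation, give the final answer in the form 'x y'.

[21; 1,42] for √483; ℓ=2 ⇒ convergent index 1
k=0  a_k=21  p_k/q_k = 21/1
k=1  a_k=1  p_k/q_k = 22/1
(x₁, y₁) = (22, 1);  22² − 483·1² = 1 ✓

22 1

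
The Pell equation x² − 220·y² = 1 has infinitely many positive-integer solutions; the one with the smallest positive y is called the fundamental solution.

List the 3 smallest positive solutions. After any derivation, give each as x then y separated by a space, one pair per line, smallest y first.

89 6
15841 1068
2819609 190098

√220 = [14; 1,4,1,28, …], period ℓ=4 (even) → k=3
k=0  a_k=14  p_k/q_k = 14/1
…
k=2  a_k=4  p_k/q_k = 74/5
k=3  a_k=1  p_k/q_k = 89/6
fundamental: x₁=89, y₁=6  (since 7921 − 220·36 = 1)
(89+6√220)^2 = 15841 + 1068√220
(89+6√220)^3 = 2819609 + 190098√220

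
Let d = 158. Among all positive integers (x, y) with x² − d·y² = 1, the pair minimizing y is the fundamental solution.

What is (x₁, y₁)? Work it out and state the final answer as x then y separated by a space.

√158 → a₀=12, period (1,1,3,12,3,1,1,24); ℓ=8 even so k=7
k=0  a_k=12  p_k/q_k = 12/1
…
k=2  a_k=1  p_k/q_k = 25/2
…
k=4  a_k=12  p_k/q_k = 1081/86
…
k=6  a_k=1  p_k/q_k = 4412/351
k=7  a_k=1  p_k/q_k = 7743/616
(x₁, y₁) = (7743, 616);  7743² − 158·616² = 1 ✓

7743 616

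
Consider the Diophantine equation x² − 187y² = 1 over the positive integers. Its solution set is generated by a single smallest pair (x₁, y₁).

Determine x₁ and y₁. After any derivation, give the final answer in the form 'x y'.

√187 → a₀=13, period (1,2,13,2,1,26); ℓ=6 even so k=5
a_0=13:  p_0=13·1+0=13,  q_0=13·0+1=1
…
a_2=2:  p_2=2·14+13=41,  q_2=2·1+1=3
…
a_4=2:  p_4=2·547+41=1135,  q_4=2·40+3=83
a_5=1:  p_5=1·1135+547=1682,  q_5=1·83+40=123
fundamental: x₁=1682, y₁=123  (since 2829124 − 187·15129 = 1)

1682 123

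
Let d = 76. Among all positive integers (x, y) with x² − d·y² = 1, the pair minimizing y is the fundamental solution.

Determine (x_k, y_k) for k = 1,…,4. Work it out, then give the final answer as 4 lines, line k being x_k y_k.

57799 6630
6681448801 766414740
772362118440199 88596011107890
89283516160768675201 10241521691283453480

[8; 1,2,1,1,5,4,5,1,1,2,1,16] for √76; ℓ=12 ⇒ convergent index 11
i=0: a=8 ⇒ p=8, q=1
i=1: a=1 ⇒ p=9, q=1
i=2: a=2 ⇒ p=26, q=3
…
i=4: a=1 ⇒ p=61, q=7
i=5: a=5 ⇒ p=340, q=39
…
i=8: a=1 ⇒ p=8866, q=1017
…
i=10: a=2 ⇒ p=41488, q=4759
i=11: a=1 ⇒ p=57799, q=6630
fundamental: x₁=57799, y₁=6630  (since 3340724401 − 76·43956900 = 1)
(x_2, y_2) = (57799·57799 + 76·6630·6630, 57799·6630 + 6630·57799) = (6681448801, 766414740)
(x_3, y_3) = (57799·6681448801 + 76·6630·766414740, 57799·766414740 + 6630·6681448801) = (772362118440199, 88596011107890)
(x_4, y_4) = (57799·772362118440199 + 76·6630·88596011107890, 57799·88596011107890 + 6630·772362118440199) = (89283516160768675201, 10241521691283453480)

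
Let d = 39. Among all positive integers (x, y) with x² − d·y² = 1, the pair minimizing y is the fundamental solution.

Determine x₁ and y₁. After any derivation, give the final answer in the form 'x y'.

25 4

d=39: √d = [6; 4,12] (ℓ=2, even), read p_1/q_1
a_0=6:  p_0=6·1+0=6,  q_0=6·0+1=1
a_1=4:  p_1=4·6+1=25,  q_1=4·1+0=4
→ (25, 4).  Check: 25²=625, 39·4²=624, difference 1.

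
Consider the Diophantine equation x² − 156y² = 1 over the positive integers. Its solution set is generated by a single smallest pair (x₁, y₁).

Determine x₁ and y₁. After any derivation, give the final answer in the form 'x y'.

√156 → a₀=12, period (2,24); ℓ=2 even so k=1
a_0=12:  p_0=12·1+0=12,  q_0=12·0+1=1
a_1=2:  p_1=2·12+1=25,  q_1=2·1+0=2
fundamental: x₁=25, y₁=2  (since 625 − 156·4 = 1)

25 2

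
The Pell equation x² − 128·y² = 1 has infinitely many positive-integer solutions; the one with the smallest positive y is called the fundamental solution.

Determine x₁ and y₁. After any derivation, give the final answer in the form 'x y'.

577 51

[11; 3,5,3,22] for √128; ℓ=4 ⇒ convergent index 3
a_0=11:  p_0=11·1+0=11,  q_0=11·0+1=1
…
a_2=5:  p_2=5·34+11=181,  q_2=5·3+1=16
a_3=3:  p_3=3·181+34=577,  q_3=3·16+3=51
fundamental: x₁=577, y₁=51  (since 332929 − 128·2601 = 1)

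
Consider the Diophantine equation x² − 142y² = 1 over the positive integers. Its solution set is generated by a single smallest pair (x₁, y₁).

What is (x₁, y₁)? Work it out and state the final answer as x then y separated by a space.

√142 → a₀=11, period (1,10,1,22); ℓ=4 even so k=3
step 0: (11, 1)  from 11·(1,0) + (0,1)
step 1: (12, 1)  from 1·(11,1) + (1,0)
step 2: (131, 11)  from 10·(12,1) + (11,1)
step 3: (143, 12)  from 1·(131,11) + (12,1)
fundamental: x₁=143, y₁=12  (since 20449 − 142·144 = 1)

143 12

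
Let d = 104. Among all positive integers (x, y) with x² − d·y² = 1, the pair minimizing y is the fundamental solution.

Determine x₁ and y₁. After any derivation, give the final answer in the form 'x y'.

51 5

d=104: √d = [10; 5,20] (ℓ=2, even), read p_1/q_1
k=0  a_k=10  p_k/q_k = 10/1
k=1  a_k=5  p_k/q_k = 51/5
fundamental: x₁=51, y₁=5  (since 2601 − 104·25 = 1)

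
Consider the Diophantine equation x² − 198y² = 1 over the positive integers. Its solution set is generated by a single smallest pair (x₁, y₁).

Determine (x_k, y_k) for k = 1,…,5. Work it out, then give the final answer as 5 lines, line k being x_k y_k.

197 14
77617 5516
30580901 2173290
12048797377 856270744
4747195585637 337368499846

d=198: √d = [14; 14,28] (ℓ=2, even), read p_1/q_1
a_0=14:  p_0=14·1+0=14,  q_0=14·0+1=1
a_1=14:  p_1=14·14+1=197,  q_1=14·1+0=14
→ (197, 14).  Check: 197²=38809, 198·14²=38808, difference 1.
(197+14√198)^2 = 77617 + 5516√198
(197+14√198)^3 = 30580901 + 2173290√198
(197+14√198)^4 = 12048797377 + 856270744√198
(197+14√198)^5 = 4747195585637 + 337368499846√198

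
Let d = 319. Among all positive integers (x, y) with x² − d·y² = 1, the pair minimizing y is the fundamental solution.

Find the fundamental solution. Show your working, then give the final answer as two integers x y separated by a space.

12901780 722361

d=319: √d = [17; 1,6,5,1,4,…,6,1,34] (ℓ=14, even), read p_13/q_13
i=0: a=17 ⇒ p=17, q=1
i=1: a=1 ⇒ p=18, q=1
…
i=6: a=3 ⇒ p=11913, q=667
…
i=12: a=6 ⇒ p=11102899, q=621643
i=13: a=1 ⇒ p=12901780, q=722361
→ (12901780, 722361).  Check: 12901780²=166455927168400, 319·722361²=166455927168399, difference 1.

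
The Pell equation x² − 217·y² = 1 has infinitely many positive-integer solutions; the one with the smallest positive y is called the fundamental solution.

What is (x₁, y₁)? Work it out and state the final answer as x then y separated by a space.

d=217: √d = [14; 1,2,1,2,1,…,2,1,28] (ℓ=16, even), read p_15/q_15
i=0: a=14 ⇒ p=14, q=1
i=1: a=1 ⇒ p=15, q=1
i=2: a=2 ⇒ p=44, q=3
i=3: a=1 ⇒ p=59, q=4
…
i=5: a=1 ⇒ p=221, q=15
…
i=7: a=9 ⇒ p=3668, q=249
i=8: a=4 ⇒ p=15055, q=1022
i=9: a=9 ⇒ p=139163, q=9447
i=10: a=1 ⇒ p=154218, q=10469
i=11: a=1 ⇒ p=293381, q=19916
i=12: a=2 ⇒ p=740980, q=50301
i=13: a=1 ⇒ p=1034361, q=70217
i=14: a=2 ⇒ p=2809702, q=190735
i=15: a=1 ⇒ p=3844063, q=260952
fundamental: x₁=3844063, y₁=260952  (since 14776820347969 − 217·68095946304 = 1)

3844063 260952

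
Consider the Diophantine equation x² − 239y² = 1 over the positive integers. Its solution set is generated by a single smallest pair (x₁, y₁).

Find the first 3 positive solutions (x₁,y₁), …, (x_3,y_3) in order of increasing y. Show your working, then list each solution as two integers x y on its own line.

[15; 2,5,1,2,4,15,4,2,1,5,2,30] for √239; ℓ=12 ⇒ convergent index 11
k=0  a_k=15  p_k/q_k = 15/1
k=1  a_k=2  p_k/q_k = 31/2
…
k=7  a_k=4  p_k/q_k = 154117/9969
…
k=10  a_k=5  p_k/q_k = 2847431/184185
k=11  a_k=2  p_k/q_k = 6195120/400729
→ (6195120, 400729).  Check: 6195120²=38379511814400, 239·400729²=38379511814399, difference 1.
(x_2, y_2) = (6195120·6195120 + 239·400729·400729, 6195120·400729 + 400729·6195120) = (76759023628799, 4965128484960)
(x_3, y_3) = (6195120·76759023628799 + 239·400729·4965128484960, 6195120·4965128484960 + 400729·76759023628799) = (951062724926484326640, 61519133559490389671)

6195120 400729
76759023628799 4965128484960
951062724926484326640 61519133559490389671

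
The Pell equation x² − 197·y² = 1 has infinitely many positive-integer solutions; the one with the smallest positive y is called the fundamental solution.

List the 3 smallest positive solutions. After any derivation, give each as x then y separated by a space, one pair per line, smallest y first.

d=197: √d = [14; 28] (ℓ=1, odd), read p_1/q_1
k=0  a_k=14  p_k/q_k = 14/1
k=1  a_k=28  p_k/q_k = 393/28
→ (393, 28).  Check: 393²=154449, 197·28²=154448, difference 1.
(x_2, y_2) = (393·393 + 197·28·28, 393·28 + 28·393) = (308897, 22008)
(x_3, y_3) = (393·308897 + 197·28·22008, 393·22008 + 28·308897) = (242792649, 17298260)

393 28
308897 22008
242792649 17298260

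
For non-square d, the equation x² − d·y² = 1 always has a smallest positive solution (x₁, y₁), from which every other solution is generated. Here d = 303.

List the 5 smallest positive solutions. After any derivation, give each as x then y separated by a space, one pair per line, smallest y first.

√303 = [17; 2,2,5,2,2,34, …], period ℓ=6 (even) → k=5
k=0  a_k=17  p_k/q_k = 17/1
…
k=2  a_k=2  p_k/q_k = 87/5
…
k=4  a_k=2  p_k/q_k = 1027/59
k=5  a_k=2  p_k/q_k = 2524/145
(x₁, y₁) = (2524, 145);  2524² − 303·145² = 1 ✓
n=2: (2524,145)∘(2524,145) = (2524·2524+303·145·145, 2524·145+145·2524) = (12741151,731960)
n=3: (12741151,731960)∘(2524,145) = (2524·12741151+303·145·731960, 2524·731960+145·12741151) = (64317327724,3694933935)
n=4: (64317327724,3694933935)∘(2524,145) = (2524·64317327724+303·145·3694933935, 2524·3694933935+145·64317327724) = (324673857609601,18652025771920)
n=5: (324673857609601,18652025771920)∘(2524,145) = (2524·324673857609601+303·145·18652025771920, 2524·18652025771920+145·324673857609601) = (1638953568895938124,94155422401718225)

2524 145
12741151 731960
64317327724 3694933935
324673857609601 18652025771920
1638953568895938124 94155422401718225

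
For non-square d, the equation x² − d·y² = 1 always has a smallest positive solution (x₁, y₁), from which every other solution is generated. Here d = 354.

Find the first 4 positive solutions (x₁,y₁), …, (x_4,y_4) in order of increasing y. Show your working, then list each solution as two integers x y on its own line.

√354 → a₀=18, period (1,4,2,2,18,2,2,4,1,36); ℓ=10 even so k=9
k=0  a_k=18  p_k/q_k = 18/1
…
k=2  a_k=4  p_k/q_k = 94/5
…
k=4  a_k=2  p_k/q_k = 508/27
k=5  a_k=18  p_k/q_k = 9351/497
k=6  a_k=2  p_k/q_k = 19210/1021
k=7  a_k=2  p_k/q_k = 47771/2539
k=8  a_k=4  p_k/q_k = 210294/11177
k=9  a_k=1  p_k/q_k = 258065/13716
(x₁, y₁) = (258065, 13716);  258065² − 354·13716² = 1 ✓
(x_2, y_2) = (258065·258065 + 354·13716·13716, 258065·13716 + 13716·258065) = (133195088449, 7079239080)
(x_3, y_3) = (258065·133195088449 + 354·13716·7079239080, 258065·7079239080 + 13716·133195088449) = (68745981000924305, 3653807666346684)
(x_4, y_4) = (258065·68745981000924305 + 354·13716·3653807666346684, 258065·3653807666346684 + 13716·68745981000924305) = (35481863173873866451201, 1885839750824434773840)

258065 13716
133195088449 7079239080
68745981000924305 3653807666346684
35481863173873866451201 1885839750824434773840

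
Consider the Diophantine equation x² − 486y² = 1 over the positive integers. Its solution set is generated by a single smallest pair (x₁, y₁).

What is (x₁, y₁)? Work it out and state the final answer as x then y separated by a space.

[22; 22,44] for √486; ℓ=2 ⇒ convergent index 1
k=0  a_k=22  p_k/q_k = 22/1
k=1  a_k=22  p_k/q_k = 485/22
→ (485, 22).  Check: 485²=235225, 486·22²=235224, difference 1.

485 22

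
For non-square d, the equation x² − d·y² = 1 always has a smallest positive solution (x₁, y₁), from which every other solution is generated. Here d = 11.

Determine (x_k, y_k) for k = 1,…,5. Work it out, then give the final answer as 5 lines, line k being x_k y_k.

10 3
199 60
3970 1197
79201 23880
1580050 476403

√11 → a₀=3, period (3,6); ℓ=2 even so k=1
i=0: a=3 ⇒ p=3, q=1
i=1: a=3 ⇒ p=10, q=3
→ (10, 3).  Check: 10²=100, 11·3²=99, difference 1.
(x_2, y_2) = (10·10 + 11·3·3, 10·3 + 3·10) = (199, 60)
(x_3, y_3) = (10·199 + 11·3·60, 10·60 + 3·199) = (3970, 1197)
(x_4, y_4) = (10·3970 + 11·3·1197, 10·1197 + 3·3970) = (79201, 23880)
(x_5, y_5) = (10·79201 + 11·3·23880, 10·23880 + 3·79201) = (1580050, 476403)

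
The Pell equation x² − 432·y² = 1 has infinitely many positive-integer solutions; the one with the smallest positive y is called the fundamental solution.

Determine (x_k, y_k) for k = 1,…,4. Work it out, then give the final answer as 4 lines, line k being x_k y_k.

1351 65
3650401 175630
9863382151 474552195
26650854921601 1282239855260

√432 → a₀=20, period (1,3,1,1,1,3,1,40); ℓ=8 even so k=7
a_0=20:  p_0=20·1+0=20,  q_0=20·0+1=1
…
a_3=1:  p_3=1·83+21=104,  q_3=1·4+1=5
…
a_6=3:  p_6=3·291+187=1060,  q_6=3·14+9=51
a_7=1:  p_7=1·1060+291=1351,  q_7=1·51+14=65
fundamental: x₁=1351, y₁=65  (since 1825201 − 432·4225 = 1)
(1351+65√432)^2 = 3650401 + 175630√432
(1351+65√432)^3 = 9863382151 + 474552195√432
(1351+65√432)^4 = 26650854921601 + 1282239855260√432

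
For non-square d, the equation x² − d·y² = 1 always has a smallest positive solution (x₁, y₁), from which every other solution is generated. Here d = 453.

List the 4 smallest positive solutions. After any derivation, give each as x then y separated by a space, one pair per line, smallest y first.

√453 = [21; 3,1,1,10,14,10,1,1,3,42, …], period ℓ=10 (even) → k=9
step 0: (21, 1)  from 21·(1,0) + (0,1)
…
step 7: (245764, 11547)  from 1·(223565,10504) + (22199,1043)
step 8: (469329, 22051)  from 1·(245764,11547) + (223565,10504)
step 9: (1653751, 77700)  from 3·(469329,22051) + (245764,11547)
→ (1653751, 77700).  Check: 1653751²=2734892370001, 453·77700²=2734892370000, difference 1.
n=2: (1653751,77700)∘(1653751,77700) = (1653751·1653751+453·77700·77700, 1653751·77700+77700·1653751) = (5469784740001,256992905400)
n=3: (5469784740001,256992905400)∘(1653751,77700) = (1653751·5469784740001+453·77700·256992905400, 1653751·256992905400+77700·5469784740001) = (18091323967121133751,850004548596233100)
n=4: (18091323967121133751,850004548596233100)∘(1653751,77700) = (1653751·18091323967121133751+453·77700·850004548596233100, 1653751·850004548596233100+77700·18091323967121133751) = (59837090203895614338960001,2811391744490881177810800)

1653751 77700
5469784740001 256992905400
18091323967121133751 850004548596233100
59837090203895614338960001 2811391744490881177810800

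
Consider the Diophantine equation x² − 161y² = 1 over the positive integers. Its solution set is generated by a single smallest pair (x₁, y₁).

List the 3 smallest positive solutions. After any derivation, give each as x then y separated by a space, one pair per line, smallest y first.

11775 928
277301249 21854400
6530444402175 514671119072

[12; 1,2,4,1,2,1,4,2,1,24] for √161; ℓ=10 ⇒ convergent index 9
a_0=12:  p_0=12·1+0=12,  q_0=12·0+1=1
a_1=1:  p_1=1·12+1=13,  q_1=1·1+0=1
a_2=2:  p_2=2·13+12=38,  q_2=2·1+1=3
…
a_4=1:  p_4=1·165+38=203,  q_4=1·13+3=16
a_5=2:  p_5=2·203+165=571,  q_5=2·16+13=45
…
a_8=2:  p_8=2·3667+774=8108,  q_8=2·289+61=639
a_9=1:  p_9=1·8108+3667=11775,  q_9=1·639+289=928
(x₁, y₁) = (11775, 928);  11775² − 161·928² = 1 ✓
k=2:  x_2 = 11775·11775+161·928·928 = 277301249,  y_2 = 11775·928+928·11775 = 21854400
k=3:  x_3 = 11775·277301249+161·928·21854400 = 6530444402175,  y_3 = 11775·21854400+928·277301249 = 514671119072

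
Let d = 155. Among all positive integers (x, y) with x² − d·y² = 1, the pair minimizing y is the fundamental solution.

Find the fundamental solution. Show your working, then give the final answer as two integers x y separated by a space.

249 20

d=155: √d = [12; 2,4,2,24] (ℓ=4, even), read p_3/q_3
i=0: a=12 ⇒ p=12, q=1
i=1: a=2 ⇒ p=25, q=2
i=2: a=4 ⇒ p=112, q=9
i=3: a=2 ⇒ p=249, q=20
→ (249, 20).  Check: 249²=62001, 155·20²=62000, difference 1.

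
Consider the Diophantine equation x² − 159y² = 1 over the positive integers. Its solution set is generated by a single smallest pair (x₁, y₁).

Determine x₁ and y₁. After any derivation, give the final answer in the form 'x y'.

1324 105

d=159: √d = [12; 1,1,1,1,3,1,1,1,1,24] (ℓ=10, even), read p_9/q_9
a_0=12:  p_0=12·1+0=12,  q_0=12·0+1=1
…
a_5=3:  p_5=3·63+38=227,  q_5=3·5+3=18
…
a_7=1:  p_7=1·290+227=517,  q_7=1·23+18=41
a_8=1:  p_8=1·517+290=807,  q_8=1·41+23=64
a_9=1:  p_9=1·807+517=1324,  q_9=1·64+41=105
fundamental: x₁=1324, y₁=105  (since 1752976 − 159·11025 = 1)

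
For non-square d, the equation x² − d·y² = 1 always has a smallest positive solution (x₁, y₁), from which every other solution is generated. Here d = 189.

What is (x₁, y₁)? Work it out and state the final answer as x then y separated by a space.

55 4

√189 → a₀=13, period (1,2,1,26); ℓ=4 even so k=3
k=0  a_k=13  p_k/q_k = 13/1
k=1  a_k=1  p_k/q_k = 14/1
k=2  a_k=2  p_k/q_k = 41/3
k=3  a_k=1  p_k/q_k = 55/4
→ (55, 4).  Check: 55²=3025, 189·4²=3024, difference 1.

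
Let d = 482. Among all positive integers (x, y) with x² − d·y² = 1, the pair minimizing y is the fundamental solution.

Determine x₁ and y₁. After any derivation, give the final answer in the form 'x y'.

[21; 1,20,1,42] for √482; ℓ=4 ⇒ convergent index 3
step 0: (21, 1)  from 21·(1,0) + (0,1)
…
step 2: (461, 21)  from 20·(22,1) + (21,1)
step 3: (483, 22)  from 1·(461,21) + (22,1)
→ (483, 22).  Check: 483²=233289, 482·22²=233288, difference 1.

483 22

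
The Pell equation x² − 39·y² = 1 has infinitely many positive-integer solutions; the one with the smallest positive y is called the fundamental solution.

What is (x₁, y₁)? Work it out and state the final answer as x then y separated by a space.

√39 → a₀=6, period (4,12); ℓ=2 even so k=1
a_0=6:  p_0=6·1+0=6,  q_0=6·0+1=1
a_1=4:  p_1=4·6+1=25,  q_1=4·1+0=4
(x₁, y₁) = (25, 4);  25² − 39·4² = 1 ✓

25 4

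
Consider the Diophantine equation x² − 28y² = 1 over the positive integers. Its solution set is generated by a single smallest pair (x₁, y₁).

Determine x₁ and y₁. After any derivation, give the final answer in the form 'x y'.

[5; 3,2,3,10] for √28; ℓ=4 ⇒ convergent index 3
step 0: (5, 1)  from 5·(1,0) + (0,1)
step 1: (16, 3)  from 3·(5,1) + (1,0)
step 2: (37, 7)  from 2·(16,3) + (5,1)
step 3: (127, 24)  from 3·(37,7) + (16,3)
fundamental: x₁=127, y₁=24  (since 16129 − 28·576 = 1)

127 24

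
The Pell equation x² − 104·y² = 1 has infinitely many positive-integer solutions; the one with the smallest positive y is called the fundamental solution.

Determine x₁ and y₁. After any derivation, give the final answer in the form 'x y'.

51 5

√104 = [10; 5,20, …], period ℓ=2 (even) → k=1
i=0: a=10 ⇒ p=10, q=1
i=1: a=5 ⇒ p=51, q=5
(x₁, y₁) = (51, 5);  51² − 104·5² = 1 ✓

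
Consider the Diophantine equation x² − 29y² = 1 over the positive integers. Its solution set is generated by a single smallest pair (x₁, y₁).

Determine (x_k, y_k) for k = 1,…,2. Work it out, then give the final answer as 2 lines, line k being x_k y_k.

√29 = [5; 2,1,1,2,10, …], period ℓ=5 (odd) → k=9
a_0=5:  p_0=5·1+0=5,  q_0=5·0+1=1
a_1=2:  p_1=2·5+1=11,  q_1=2·1+0=2
…
a_3=1:  p_3=1·16+11=27,  q_3=1·3+2=5
a_4=2:  p_4=2·27+16=70,  q_4=2·5+3=13
…
a_6=2:  p_6=2·727+70=1524,  q_6=2·135+13=283
…
a_8=1:  p_8=1·2251+1524=3775,  q_8=1·418+283=701
a_9=2:  p_9=2·3775+2251=9801,  q_9=2·701+418=1820
→ (9801, 1820).  Check: 9801²=96059601, 29·1820²=96059600, difference 1.
(x_2, y_2) = (9801·9801 + 29·1820·1820, 9801·1820 + 1820·9801) = (192119201, 35675640)

9801 1820
192119201 35675640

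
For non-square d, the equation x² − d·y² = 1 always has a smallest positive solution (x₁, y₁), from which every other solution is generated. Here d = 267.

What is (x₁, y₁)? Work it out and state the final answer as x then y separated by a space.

√267 = [16; 2,1,15,1,2,32, …], period ℓ=6 (even) → k=5
k=0  a_k=16  p_k/q_k = 16/1
…
k=4  a_k=1  p_k/q_k = 817/50
k=5  a_k=2  p_k/q_k = 2402/147
→ (2402, 147).  Check: 2402²=5769604, 267·147²=5769603, difference 1.

2402 147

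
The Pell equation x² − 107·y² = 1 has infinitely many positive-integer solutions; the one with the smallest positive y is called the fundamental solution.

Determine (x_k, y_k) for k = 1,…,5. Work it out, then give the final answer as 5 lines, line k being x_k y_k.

962 93
1850887 178932
3561105626 344265075
6851565373537 662365825368
13182408217579562 1274391503742957

d=107: √d = [10; 2,1,9,1,2,20] (ℓ=6, even), read p_5/q_5
i=0: a=10 ⇒ p=10, q=1
…
i=4: a=1 ⇒ p=331, q=32
i=5: a=2 ⇒ p=962, q=93
→ (962, 93).  Check: 962²=925444, 107·93²=925443, difference 1.
k=2:  x_2 = 962·962+107·93·93 = 1850887,  y_2 = 962·93+93·962 = 178932
k=3:  x_3 = 962·1850887+107·93·178932 = 3561105626,  y_3 = 962·178932+93·1850887 = 344265075
k=4:  x_4 = 962·3561105626+107·93·344265075 = 6851565373537,  y_4 = 962·344265075+93·3561105626 = 662365825368
k=5:  x_5 = 962·6851565373537+107·93·662365825368 = 13182408217579562,  y_5 = 962·662365825368+93·6851565373537 = 1274391503742957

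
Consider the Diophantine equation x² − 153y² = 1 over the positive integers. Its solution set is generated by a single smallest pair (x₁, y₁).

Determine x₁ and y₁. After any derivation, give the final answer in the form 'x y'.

2177 176

√153 → a₀=12, period (2,1,2,2,2,1,2,24); ℓ=8 even so k=7
i=0: a=12 ⇒ p=12, q=1
…
i=2: a=1 ⇒ p=37, q=3
i=3: a=2 ⇒ p=99, q=8
i=4: a=2 ⇒ p=235, q=19
i=5: a=2 ⇒ p=569, q=46
i=6: a=1 ⇒ p=804, q=65
i=7: a=2 ⇒ p=2177, q=176
→ (2177, 176).  Check: 2177²=4739329, 153·176²=4739328, difference 1.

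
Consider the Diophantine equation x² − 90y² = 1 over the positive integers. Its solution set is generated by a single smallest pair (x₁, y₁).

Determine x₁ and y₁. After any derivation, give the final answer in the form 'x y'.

√90 → a₀=9, period (2,18); ℓ=2 even so k=1
step 0: (9, 1)  from 9·(1,0) + (0,1)
step 1: (19, 2)  from 2·(9,1) + (1,0)
→ (19, 2).  Check: 19²=361, 90·2²=360, difference 1.

19 2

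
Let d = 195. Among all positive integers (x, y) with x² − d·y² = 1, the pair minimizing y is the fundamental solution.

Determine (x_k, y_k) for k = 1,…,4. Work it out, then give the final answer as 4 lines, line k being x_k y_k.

14 1
391 28
10934 783
305761 21896

√195 → a₀=13, period (1,26); ℓ=2 even so k=1
k=0  a_k=13  p_k/q_k = 13/1
k=1  a_k=1  p_k/q_k = 14/1
→ (14, 1).  Check: 14²=196, 195·1²=195, difference 1.
n=2: (14,1)∘(14,1) = (14·14+195·1·1, 14·1+1·14) = (391,28)
n=3: (391,28)∘(14,1) = (14·391+195·1·28, 14·28+1·391) = (10934,783)
n=4: (10934,783)∘(14,1) = (14·10934+195·1·783, 14·783+1·10934) = (305761,21896)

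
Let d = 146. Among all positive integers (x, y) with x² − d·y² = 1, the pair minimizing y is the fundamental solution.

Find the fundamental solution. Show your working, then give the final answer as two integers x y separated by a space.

145 12

[12; 12,24] for √146; ℓ=2 ⇒ convergent index 1
i=0: a=12 ⇒ p=12, q=1
i=1: a=12 ⇒ p=145, q=12
(x₁, y₁) = (145, 12);  145² − 146·12² = 1 ✓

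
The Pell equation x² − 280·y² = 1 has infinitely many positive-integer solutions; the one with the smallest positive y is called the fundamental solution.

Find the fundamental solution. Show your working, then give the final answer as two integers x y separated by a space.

d=280: √d = [16; 1,2,1,2,1,32] (ℓ=6, even), read p_5/q_5
step 0: (16, 1)  from 16·(1,0) + (0,1)
…
step 2: (50, 3)  from 2·(17,1) + (16,1)
…
step 4: (184, 11)  from 2·(67,4) + (50,3)
step 5: (251, 15)  from 1·(184,11) + (67,4)
→ (251, 15).  Check: 251²=63001, 280·15²=63000, difference 1.

251 15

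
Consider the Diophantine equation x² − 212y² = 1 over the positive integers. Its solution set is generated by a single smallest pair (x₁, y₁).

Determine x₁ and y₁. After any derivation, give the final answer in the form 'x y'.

[14; 1,1,3,1,1,…,1,1,28] for √212; ℓ=14 ⇒ convergent index 13
k=0  a_k=14  p_k/q_k = 14/1
k=1  a_k=1  p_k/q_k = 15/1
k=2  a_k=1  p_k/q_k = 29/2
…
k=7  a_k=6  p_k/q_k = 2417/166
k=8  a_k=1  p_k/q_k = 2781/191
…
k=10  a_k=1  p_k/q_k = 7979/548
k=11  a_k=3  p_k/q_k = 29135/2001
k=12  a_k=1  p_k/q_k = 37114/2549
k=13  a_k=1  p_k/q_k = 66249/4550
→ (66249, 4550).  Check: 66249²=4388930001, 212·4550²=4388930000, difference 1.

66249 4550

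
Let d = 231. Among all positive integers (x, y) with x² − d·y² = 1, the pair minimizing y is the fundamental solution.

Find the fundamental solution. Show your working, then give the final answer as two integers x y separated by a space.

d=231: √d = [15; 5,30] (ℓ=2, even), read p_1/q_1
i=0: a=15 ⇒ p=15, q=1
i=1: a=5 ⇒ p=76, q=5
(x₁, y₁) = (76, 5);  76² − 231·5² = 1 ✓

76 5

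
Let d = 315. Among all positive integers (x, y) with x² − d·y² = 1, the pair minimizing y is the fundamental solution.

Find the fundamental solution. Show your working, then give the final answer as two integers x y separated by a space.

71 4

[17; 1,2,1,34] for √315; ℓ=4 ⇒ convergent index 3
a_0=17:  p_0=17·1+0=17,  q_0=17·0+1=1
a_1=1:  p_1=1·17+1=18,  q_1=1·1+0=1
a_2=2:  p_2=2·18+17=53,  q_2=2·1+1=3
a_3=1:  p_3=1·53+18=71,  q_3=1·3+1=4
fundamental: x₁=71, y₁=4  (since 5041 − 315·16 = 1)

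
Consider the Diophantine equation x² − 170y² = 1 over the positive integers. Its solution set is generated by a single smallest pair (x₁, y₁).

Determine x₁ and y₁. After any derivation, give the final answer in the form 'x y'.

[13; 26] for √170; ℓ=1 ⇒ convergent index 1
k=0  a_k=13  p_k/q_k = 13/1
k=1  a_k=26  p_k/q_k = 339/26
fundamental: x₁=339, y₁=26  (since 114921 − 170·676 = 1)

339 26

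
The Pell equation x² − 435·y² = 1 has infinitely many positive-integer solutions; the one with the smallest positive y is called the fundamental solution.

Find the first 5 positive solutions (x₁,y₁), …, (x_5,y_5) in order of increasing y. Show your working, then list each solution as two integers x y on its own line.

146 7
42631 2044
12448106 596841
3634804321 174275528
1061350413626 50887857335

√435 = [20; 1,5,1,40, …], period ℓ=4 (even) → k=3
a_0=20:  p_0=20·1+0=20,  q_0=20·0+1=1
…
a_2=5:  p_2=5·21+20=125,  q_2=5·1+1=6
a_3=1:  p_3=1·125+21=146,  q_3=1·6+1=7
fundamental: x₁=146, y₁=7  (since 21316 − 435·49 = 1)
(x_2, y_2) = (146·146 + 435·7·7, 146·7 + 7·146) = (42631, 2044)
(x_3, y_3) = (146·42631 + 435·7·2044, 146·2044 + 7·42631) = (12448106, 596841)
(x_4, y_4) = (146·12448106 + 435·7·596841, 146·596841 + 7·12448106) = (3634804321, 174275528)
(x_5, y_5) = (146·3634804321 + 435·7·174275528, 146·174275528 + 7·3634804321) = (1061350413626, 50887857335)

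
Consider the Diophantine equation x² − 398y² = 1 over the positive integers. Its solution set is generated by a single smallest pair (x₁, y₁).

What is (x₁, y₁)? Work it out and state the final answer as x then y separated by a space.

399 20

[19; 1,18,1,38] for √398; ℓ=4 ⇒ convergent index 3
i=0: a=19 ⇒ p=19, q=1
i=1: a=1 ⇒ p=20, q=1
i=2: a=18 ⇒ p=379, q=19
i=3: a=1 ⇒ p=399, q=20
fundamental: x₁=399, y₁=20  (since 159201 − 398·400 = 1)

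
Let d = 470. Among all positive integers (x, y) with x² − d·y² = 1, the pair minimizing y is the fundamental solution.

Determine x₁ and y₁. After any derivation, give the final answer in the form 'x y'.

√470 → a₀=21, period (1,2,8,2,1,42); ℓ=6 even so k=5
step 0: (21, 1)  from 21·(1,0) + (0,1)
…
step 4: (1149, 53)  from 2·(542,25) + (65,3)
step 5: (1691, 78)  from 1·(1149,53) + (542,25)
fundamental: x₁=1691, y₁=78  (since 2859481 − 470·6084 = 1)

1691 78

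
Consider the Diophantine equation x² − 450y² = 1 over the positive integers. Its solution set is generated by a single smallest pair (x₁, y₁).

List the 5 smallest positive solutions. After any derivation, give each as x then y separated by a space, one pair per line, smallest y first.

19601 924
768398401 36222648
30122754096401 1420000245972
1180872205318713601 55666849606371696
46292552162781456490001 2182251836848982980620

√450 → a₀=21, period (4,1,2,4,2,1,4,42); ℓ=8 even so k=7
step 0: (21, 1)  from 21·(1,0) + (0,1)
step 1: (85, 4)  from 4·(21,1) + (1,0)
…
step 4: (1294, 61)  from 4·(297,14) + (106,5)
step 5: (2885, 136)  from 2·(1294,61) + (297,14)
step 6: (4179, 197)  from 1·(2885,136) + (1294,61)
step 7: (19601, 924)  from 4·(4179,197) + (2885,136)
→ (19601, 924).  Check: 19601²=384199201, 450·924²=384199200, difference 1.
(x_2, y_2) = (19601·19601 + 450·924·924, 19601·924 + 924·19601) = (768398401, 36222648)
(x_3, y_3) = (19601·768398401 + 450·924·36222648, 19601·36222648 + 924·768398401) = (30122754096401, 1420000245972)
(x_4, y_4) = (19601·30122754096401 + 450·924·1420000245972, 19601·1420000245972 + 924·30122754096401) = (1180872205318713601, 55666849606371696)
(x_5, y_5) = (19601·1180872205318713601 + 450·924·55666849606371696, 19601·55666849606371696 + 924·1180872205318713601) = (46292552162781456490001, 2182251836848982980620)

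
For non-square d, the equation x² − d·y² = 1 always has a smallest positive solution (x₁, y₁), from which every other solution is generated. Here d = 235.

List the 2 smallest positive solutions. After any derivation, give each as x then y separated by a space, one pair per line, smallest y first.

√235 → a₀=15, period (3,30); ℓ=2 even so k=1
i=0: a=15 ⇒ p=15, q=1
i=1: a=3 ⇒ p=46, q=3
fundamental: x₁=46, y₁=3  (since 2116 − 235·9 = 1)
(46+3√235)^2 = 4231 + 276√235

46 3
4231 276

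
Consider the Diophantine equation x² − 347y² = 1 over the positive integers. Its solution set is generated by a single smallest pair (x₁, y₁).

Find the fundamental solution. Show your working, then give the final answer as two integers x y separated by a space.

d=347: √d = [18; 1,1,1,2,4,…,1,1,36] (ℓ=14, even), read p_13/q_13
k=0  a_k=18  p_k/q_k = 18/1
…
k=2  a_k=1  p_k/q_k = 37/2
…
k=11  a_k=1  p_k/q_k = 238717/12815
k=12  a_k=1  p_k/q_k = 402885/21628
k=13  a_k=1  p_k/q_k = 641602/34443
fundamental: x₁=641602, y₁=34443  (since 411653126404 − 347·1186320249 = 1)

641602 34443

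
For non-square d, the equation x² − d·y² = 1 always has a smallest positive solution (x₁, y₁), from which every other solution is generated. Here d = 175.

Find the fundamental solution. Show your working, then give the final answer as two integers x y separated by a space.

2024 153

d=175: √d = [13; 4,2,1,2,4,26] (ℓ=6, even), read p_5/q_5
i=0: a=13 ⇒ p=13, q=1
i=1: a=4 ⇒ p=53, q=4
i=2: a=2 ⇒ p=119, q=9
i=3: a=1 ⇒ p=172, q=13
i=4: a=2 ⇒ p=463, q=35
i=5: a=4 ⇒ p=2024, q=153
fundamental: x₁=2024, y₁=153  (since 4096576 − 175·23409 = 1)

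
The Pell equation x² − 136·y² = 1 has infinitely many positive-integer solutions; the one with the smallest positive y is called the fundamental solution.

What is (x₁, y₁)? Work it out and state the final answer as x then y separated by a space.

√136 → a₀=11, period (1,1,1,22); ℓ=4 even so k=3
step 0: (11, 1)  from 11·(1,0) + (0,1)
step 1: (12, 1)  from 1·(11,1) + (1,0)
step 2: (23, 2)  from 1·(12,1) + (11,1)
step 3: (35, 3)  from 1·(23,2) + (12,1)
(x₁, y₁) = (35, 3);  35² − 136·3² = 1 ✓

35 3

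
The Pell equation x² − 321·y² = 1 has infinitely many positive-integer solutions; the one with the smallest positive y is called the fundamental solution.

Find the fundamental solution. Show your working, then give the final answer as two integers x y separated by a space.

[17; 1,10,1,34] for √321; ℓ=4 ⇒ convergent index 3
i=0: a=17 ⇒ p=17, q=1
i=1: a=1 ⇒ p=18, q=1
i=2: a=10 ⇒ p=197, q=11
i=3: a=1 ⇒ p=215, q=12
→ (215, 12).  Check: 215²=46225, 321·12²=46224, difference 1.

215 12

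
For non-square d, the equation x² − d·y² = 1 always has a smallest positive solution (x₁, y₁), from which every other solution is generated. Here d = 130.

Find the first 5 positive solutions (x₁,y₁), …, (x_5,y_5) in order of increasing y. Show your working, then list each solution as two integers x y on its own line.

6499 570
84474001 7408860
1097993058499 96300361710
14271713689896001 1251712094097720
185503733443275162499 16269753702781802850

d=130: √d = [11; 2,2,22] (ℓ=3, odd), read p_5/q_5
i=0: a=11 ⇒ p=11, q=1
i=1: a=2 ⇒ p=23, q=2
i=2: a=2 ⇒ p=57, q=5
i=3: a=22 ⇒ p=1277, q=112
i=4: a=2 ⇒ p=2611, q=229
i=5: a=2 ⇒ p=6499, q=570
fundamental: x₁=6499, y₁=570  (since 42237001 − 130·324900 = 1)
k=2:  x_2 = 6499·6499+130·570·570 = 84474001,  y_2 = 6499·570+570·6499 = 7408860
k=3:  x_3 = 6499·84474001+130·570·7408860 = 1097993058499,  y_3 = 6499·7408860+570·84474001 = 96300361710
k=4:  x_4 = 6499·1097993058499+130·570·96300361710 = 14271713689896001,  y_4 = 6499·96300361710+570·1097993058499 = 1251712094097720
k=5:  x_5 = 6499·14271713689896001+130·570·1251712094097720 = 185503733443275162499,  y_5 = 6499·1251712094097720+570·14271713689896001 = 16269753702781802850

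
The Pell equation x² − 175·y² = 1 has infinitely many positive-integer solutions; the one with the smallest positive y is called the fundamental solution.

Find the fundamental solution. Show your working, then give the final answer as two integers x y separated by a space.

2024 153

[13; 4,2,1,2,4,26] for √175; ℓ=6 ⇒ convergent index 5
a_0=13:  p_0=13·1+0=13,  q_0=13·0+1=1
a_1=4:  p_1=4·13+1=53,  q_1=4·1+0=4
a_2=2:  p_2=2·53+13=119,  q_2=2·4+1=9
a_3=1:  p_3=1·119+53=172,  q_3=1·9+4=13
a_4=2:  p_4=2·172+119=463,  q_4=2·13+9=35
a_5=4:  p_5=4·463+172=2024,  q_5=4·35+13=153
fundamental: x₁=2024, y₁=153  (since 4096576 − 175·23409 = 1)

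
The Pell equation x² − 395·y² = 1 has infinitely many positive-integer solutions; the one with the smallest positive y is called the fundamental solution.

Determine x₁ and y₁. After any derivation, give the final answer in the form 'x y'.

159 8

[19; 1,6,1,38] for √395; ℓ=4 ⇒ convergent index 3
k=0  a_k=19  p_k/q_k = 19/1
k=1  a_k=1  p_k/q_k = 20/1
k=2  a_k=6  p_k/q_k = 139/7
k=3  a_k=1  p_k/q_k = 159/8
fundamental: x₁=159, y₁=8  (since 25281 − 395·64 = 1)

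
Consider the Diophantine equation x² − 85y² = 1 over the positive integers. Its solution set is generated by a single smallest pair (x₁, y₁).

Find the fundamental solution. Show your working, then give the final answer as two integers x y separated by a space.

285769 30996

√85 = [9; 4,1,1,4,18, …], period ℓ=5 (odd) → k=9
a_0=9:  p_0=9·1+0=9,  q_0=9·0+1=1
…
a_3=1:  p_3=1·46+37=83,  q_3=1·5+4=9
a_4=4:  p_4=4·83+46=378,  q_4=4·9+5=41
…
a_6=4:  p_6=4·6887+378=27926,  q_6=4·747+41=3029
a_7=1:  p_7=1·27926+6887=34813,  q_7=1·3029+747=3776
a_8=1:  p_8=1·34813+27926=62739,  q_8=1·3776+3029=6805
a_9=4:  p_9=4·62739+34813=285769,  q_9=4·6805+3776=30996
fundamental: x₁=285769, y₁=30996  (since 81663921361 − 85·960752016 = 1)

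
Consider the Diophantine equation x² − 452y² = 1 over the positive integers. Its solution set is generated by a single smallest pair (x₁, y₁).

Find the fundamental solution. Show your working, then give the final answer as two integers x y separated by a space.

1204353 56648

d=452: √d = [21; 3,1,5,3,10,3,5,1,3,42] (ℓ=10, even), read p_9/q_9
a_0=21:  p_0=21·1+0=21,  q_0=21·0+1=1
a_1=3:  p_1=3·21+1=64,  q_1=3·1+0=3
…
a_3=5:  p_3=5·85+64=489,  q_3=5·4+3=23
a_4=3:  p_4=3·489+85=1552,  q_4=3·23+4=73
a_5=10:  p_5=10·1552+489=16009,  q_5=10·73+23=753
a_6=3:  p_6=3·16009+1552=49579,  q_6=3·753+73=2332
a_7=5:  p_7=5·49579+16009=263904,  q_7=5·2332+753=12413
a_8=1:  p_8=1·263904+49579=313483,  q_8=1·12413+2332=14745
a_9=3:  p_9=3·313483+263904=1204353,  q_9=3·14745+12413=56648
(x₁, y₁) = (1204353, 56648);  1204353² − 452·56648² = 1 ✓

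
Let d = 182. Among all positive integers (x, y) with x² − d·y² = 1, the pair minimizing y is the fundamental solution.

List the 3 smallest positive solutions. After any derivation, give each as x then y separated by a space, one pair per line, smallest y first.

[13; 2,26] for √182; ℓ=2 ⇒ convergent index 1
step 0: (13, 1)  from 13·(1,0) + (0,1)
step 1: (27, 2)  from 2·(13,1) + (1,0)
→ (27, 2).  Check: 27²=729, 182·2²=728, difference 1.
n=2: (27,2)∘(27,2) = (27·27+182·2·2, 27·2+2·27) = (1457,108)
n=3: (1457,108)∘(27,2) = (27·1457+182·2·108, 27·108+2·1457) = (78651,5830)

27 2
1457 108
78651 5830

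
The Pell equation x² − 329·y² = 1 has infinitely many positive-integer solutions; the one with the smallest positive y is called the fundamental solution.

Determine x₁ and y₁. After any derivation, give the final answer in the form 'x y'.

2376415 131016

√329 = [18; 7,4,2,1,1,4,1,1,2,4,7,36, …], period ℓ=12 (even) → k=11
k=0  a_k=18  p_k/q_k = 18/1
…
k=2  a_k=4  p_k/q_k = 526/29
k=3  a_k=2  p_k/q_k = 1179/65
k=4  a_k=1  p_k/q_k = 1705/94
k=5  a_k=1  p_k/q_k = 2884/159
k=6  a_k=4  p_k/q_k = 13241/730
k=7  a_k=1  p_k/q_k = 16125/889
k=8  a_k=1  p_k/q_k = 29366/1619
k=9  a_k=2  p_k/q_k = 74857/4127
k=10  a_k=4  p_k/q_k = 328794/18127
k=11  a_k=7  p_k/q_k = 2376415/131016
→ (2376415, 131016).  Check: 2376415²=5647348252225, 329·131016²=5647348252224, difference 1.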